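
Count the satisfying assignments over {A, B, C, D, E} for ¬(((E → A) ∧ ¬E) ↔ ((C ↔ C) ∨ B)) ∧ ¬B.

Initial set: {(¬(((E → A) ∧ ¬E) ↔ ((C ↔ C) ∨ B)) ∧ ¬B)}.
(¬(((E → A) ∧ ¬E) ↔ ((C ↔ C) ∨ B)) ∧ ¬B): α-rule — add ¬(((E → A) ∧ ¬E) ↔ ((C ↔ C) ∨ B)), ¬B.
¬(((E → A) ∧ ¬E) ↔ ((C ↔ C) ∨ B)): β-rule — branch into ((E → A) ∧ ¬E), ¬((C ↔ C) ∨ B)  //  ¬((E → A) ∧ ¬E), ((C ↔ C) ∨ B).
  branch 1 (add ((E → A) ∧ ¬E), ¬((C ↔ C) ∨ B)):
    ((E → A) ∧ ¬E): α-rule — add (E → A), ¬E.
    ¬((C ↔ C) ∨ B): α-rule — add ¬(C ↔ C), ¬B.
    (E → A): β-rule — branch into ¬E  //  A.
      branch 1.1 (add ¬E):
        ¬(C ↔ C): β-rule — branch into C, ¬C  //  ¬C, C.
          branch 1.1.1 (add C, ¬C):
            × closes — contains both C and ¬C.
          branch 1.1.2 (add ¬C, C):
            × closes — contains both C and ¬C.
      branch 1.2 (add A):
        ¬(C ↔ C): β-rule — branch into C, ¬C  //  ¬C, C.
          branch 1.2.1 (add C, ¬C):
            × closes — contains both C and ¬C.
          branch 1.2.2 (add ¬C, C):
            × closes — contains both C and ¬C.
  branch 2 (add ¬((E → A) ∧ ¬E), ((C ↔ C) ∨ B)):
    ¬((E → A) ∧ ¬E): β-rule — branch into ¬(E → A)  //  ¬¬E.
      branch 2.1 (add ¬(E → A)):
        ¬(E → A): α-rule — add E, ¬A.
        ((C ↔ C) ∨ B): β-rule — branch into (C ↔ C)  //  B.
          branch 2.1.1 (add (C ↔ C)):
            (C ↔ C): β-rule — branch into C, C  //  ¬C, ¬C.
              branch 2.1.1.1 (add C, C):
                ○ open, literals {A=F, B=F, C=T, E=T}.
              branch 2.1.1.2 (add ¬C, ¬C):
                ○ open, literals {A=F, B=F, C=F, E=T}.
          branch 2.1.2 (add B):
            × closes — contains both B and ¬B.
      branch 2.2 (add ¬¬E):
        ((C ↔ C) ∨ B): β-rule — branch into (C ↔ C)  //  B.
          branch 2.2.1 (add (C ↔ C)):
            (C ↔ C): β-rule — branch into C, C  //  ¬C, ¬C.
              branch 2.2.1.1 (add C, C):
                ○ open, literals {B=F, C=T, E=T}.
              branch 2.2.1.2 (add ¬C, ¬C):
                ○ open, literals {B=F, C=F, E=T}.
          branch 2.2.2 (add B):
            × closes — contains both B and ¬B.
6 branches closed, 4 open.
Each open branch fixes some atoms; the unmentioned ones are free. Counting distinct full assignments: branch {A=F, B=F, C=T, E=T} (D) contributes 2 new; branch {A=F, B=F, C=F, E=T} (D) contributes 2 new; branch {B=F, C=T, E=T} (A, D) contributes 2 new; branch {B=F, C=F, E=T} (A, D) contributes 2 new. Total: 8.

8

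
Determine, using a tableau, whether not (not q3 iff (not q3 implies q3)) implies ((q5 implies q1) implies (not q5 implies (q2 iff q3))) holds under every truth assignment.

Assume the negation and expand:
Initial set: {F (not (not q3 iff (not q3 implies q3)) implies ((q5 implies q1) implies (not q5 implies (q2 iff q3))))}.
F (not (not q3 iff (not q3 implies q3)) implies ((q5 implies q1) implies (not q5 implies (q2 iff q3)))): α-rule — add T not (not q3 iff (not q3 implies q3)), F ((q5 implies q1) implies (not q5 implies (q2 iff q3))).
F ((q5 implies q1) implies (not q5 implies (q2 iff q3))): α-rule — add T (q5 implies q1), F (not q5 implies (q2 iff q3)).
F (not q5 implies (q2 iff q3)): α-rule — add T not q5, F (q2 iff q3).
T not (not q3 iff (not q3 implies q3)): β-rule — branch into T not q3, F (not q3 implies q3)  //  F not q3, T (not q3 implies q3).
  branch 1 (add T not q3, F (not q3 implies q3)):
    F (not q3 implies q3): α-rule — add T not q3, F q3.
    T (q5 implies q1): β-rule — branch into F q5  //  T q1.
      branch 1.1 (add F q5):
        F (q2 iff q3): β-rule — branch into T q2, F q3  //  F q2, T q3.
          branch 1.1.1 (add T q2, F q3):
            ○ open, literals {q2=T, q3=F, q5=F}.
          branch 1.1.2 (add F q2, T q3):
            × closes — contains both q3 and not q3.
      branch 1.2 (add T q1):
        F (q2 iff q3): β-rule — branch into T q2, F q3  //  F q2, T q3.
          branch 1.2.1 (add T q2, F q3):
            ○ open, literals {q1=T, q2=T, q3=F, q5=F}.
          branch 1.2.2 (add F q2, T q3):
            × closes — contains both q3 and not q3.
  branch 2 (add F not q3, T (not q3 implies q3)):
    T (q5 implies q1): β-rule — branch into F q5  //  T q1.
      branch 2.1 (add F q5):
        F (q2 iff q3): β-rule — branch into T q2, F q3  //  F q2, T q3.
          branch 2.1.1 (add T q2, F q3):
            × closes — contains both q3 and not q3.
          branch 2.1.2 (add F q2, T q3):
            T (not q3 implies q3): β-rule — branch into F not q3  //  T q3.
              branch 2.1.2.1 (add F not q3):
                ○ open, literals {q2=F, q3=T, q5=F}.
              branch 2.1.2.2 (add T q3):
                ○ open, literals {q2=F, q3=T, q5=F}.
      branch 2.2 (add T q1):
        F (q2 iff q3): β-rule — branch into T q2, F q3  //  F q2, T q3.
          branch 2.2.1 (add T q2, F q3):
            × closes — contains both q3 and not q3.
          branch 2.2.2 (add F q2, T q3):
            T (not q3 implies q3): β-rule — branch into F not q3  //  T q3.
              branch 2.2.2.1 (add F not q3):
                ○ open, literals {q1=T, q2=F, q3=T, q5=F}.
              branch 2.2.2.2 (add T q3):
                ○ open, literals {q1=T, q2=F, q3=T, q5=F}.
4 branches closed, 6 open.
An open branch gives a countermodel: q2=T, q3=F, q5=F (unmentioned atoms arbitrary); under it the original formula is false.

Not valid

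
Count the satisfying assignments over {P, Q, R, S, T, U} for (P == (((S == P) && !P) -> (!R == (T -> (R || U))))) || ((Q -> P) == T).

53

Initial set: {T ((P == (((S == P) && !P) -> (!R == (T -> (R || U))))) || ((Q -> P) == T))}.
T ((P == (((S == P) && !P) -> (!R == (T -> (R || U))))) || ((Q -> P) == T)): β-rule — branch into T (P == (((S == P) && !P) -> (!R == (T -> (R || U)))))  //  T ((Q -> P) == T).
  branch 1 (add T (P == (((S == P) && !P) -> (!R == (T -> (R || U)))))):
    T (P == (((S == P) && !P) -> (!R == (T -> (R || U))))): β-rule — branch into T P, T (((S == P) && !P) -> (!R == (T -> (R || U))))  //  F P, F (((S == P) && !P) -> (!R == (T -> (R || U)))).
      branch 1.1 (add T P, T (((S == P) && !P) -> (!R == (T -> (R || U))))):
        T (((S == P) && !P) -> (!R == (T -> (R || U)))): β-rule — branch into F ((S == P) && !P)  //  T (!R == (T -> (R || U))).
          branch 1.1.1 (add F ((S == P) && !P)):
            F ((S == P) && !P): β-rule — branch into F (S == P)  //  F !P.
              branch 1.1.1.1 (add F (S == P)):
                F (S == P): β-rule — branch into T S, F P  //  F S, T P.
                  branch 1.1.1.1.1 (add T S, F P):
                    × closes — contains both P and !P.
                  branch 1.1.1.1.2 (add F S, T P):
                    ○ open, literals {P=true, S=false}.
              branch 1.1.1.2 (add F !P):
                ○ open, literals {P=true}.
          branch 1.1.2 (add T (!R == (T -> (R || U)))):
            T (!R == (T -> (R || U))): β-rule — branch into T !R, T (T -> (R || U))  //  F !R, F (T -> (R || U)).
              branch 1.1.2.1 (add T !R, T (T -> (R || U))):
                T (T -> (R || U)): β-rule — branch into F T  //  T (R || U).
                  branch 1.1.2.1.1 (add F T):
                    ○ open, literals {P=true, R=false, T=false}.
                  branch 1.1.2.1.2 (add T (R || U)):
                    T (R || U): β-rule — branch into T R  //  T U.
                      branch 1.1.2.1.2.1 (add T R):
                        × closes — contains both R and !R.
                      branch 1.1.2.1.2.2 (add T U):
                        ○ open, literals {P=true, R=false, U=true}.
              branch 1.1.2.2 (add F !R, F (T -> (R || U))):
                F (T -> (R || U)): α-rule — add T T, F (R || U).
                F (R || U): α-rule — add F R, F U.
                × closes — contains both R and !R.
      branch 1.2 (add F P, F (((S == P) && !P) -> (!R == (T -> (R || U))))):
        F (((S == P) && !P) -> (!R == (T -> (R || U)))): α-rule — add T ((S == P) && !P), F (!R == (T -> (R || U))).
        T ((S == P) && !P): α-rule — add T (S == P), T !P.
        F (!R == (T -> (R || U))): β-rule — branch into T !R, F (T -> (R || U))  //  F !R, T (T -> (R || U)).
          branch 1.2.1 (add T !R, F (T -> (R || U))):
            F (T -> (R || U)): α-rule — add T T, F (R || U).
            F (R || U): α-rule — add F R, F U.
            T (S == P): β-rule — branch into T S, T P  //  F S, F P.
              branch 1.2.1.1 (add T S, T P):
                × closes — contains both P and !P.
              branch 1.2.1.2 (add F S, F P):
                ○ open, literals {P=false, R=false, S=false, T=true, U=false}.
          branch 1.2.2 (add F !R, T (T -> (R || U))):
            T (S == P): β-rule — branch into T S, T P  //  F S, F P.
              branch 1.2.2.1 (add T S, T P):
                × closes — contains both P and !P.
              branch 1.2.2.2 (add F S, F P):
                T (T -> (R || U)): β-rule — branch into F T  //  T (R || U).
                  branch 1.2.2.2.1 (add F T):
                    ○ open, literals {P=false, R=true, S=false, T=false}.
                  branch 1.2.2.2.2 (add T (R || U)):
                    T (R || U): β-rule — branch into T R  //  T U.
                      branch 1.2.2.2.2.1 (add T R):
                        ○ open, literals {P=false, R=true, S=false}.
                      branch 1.2.2.2.2.2 (add T U):
                        ○ open, literals {P=false, R=true, S=false, U=true}.
  branch 2 (add T ((Q -> P) == T)):
    T ((Q -> P) == T): β-rule — branch into T (Q -> P), T T  //  F (Q -> P), F T.
      branch 2.1 (add T (Q -> P), T T):
        T (Q -> P): β-rule — branch into F Q  //  T P.
          branch 2.1.1 (add F Q):
            ○ open, literals {Q=false, T=true}.
          branch 2.1.2 (add T P):
            ○ open, literals {P=true, T=true}.
      branch 2.2 (add F (Q -> P), F T):
        F (Q -> P): α-rule — add T Q, F P.
        ○ open, literals {P=false, Q=true, T=false}.
5 branches closed, 11 open.
Each open branch fixes some atoms; the unmentioned ones are free. Counting distinct full assignments: branch {P=true, S=false} (Q, R, T, U) contributes 16 new; branch {P=true} (Q, R, S, T, U) contributes 16 new; branch {P=true, R=false, T=false} (Q, S, U) contributes 0 new; branch {P=true, R=false, U=true} (Q, S, T) contributes 0 new; branch {P=false, R=false, S=false, T=true, U=false} (Q) contributes 2 new; branch {P=false, R=true, S=false, T=false} (Q, U) contributes 4 new; branch {P=false, R=true, S=false} (Q, T, U) contributes 4 new; branch {P=false, R=true, S=false, U=true} (Q, T) contributes 0 new; branch {Q=false, T=true} (P, R, S, U) contributes 5 new; branch {P=true, T=true} (Q, R, S, U) contributes 0 new; branch {P=false, Q=true, T=false} (R, S, U) contributes 6 new. Total: 53.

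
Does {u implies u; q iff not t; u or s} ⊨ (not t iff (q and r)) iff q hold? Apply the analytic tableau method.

Initial set: {T (u implies u); T (q iff not t); T (u or s); F ((not t iff (q and r)) iff q)}.
T (u implies u): β-rule — branch into F u  //  T u.
  branch 1 (add F u):
    T (q iff not t): β-rule — branch into T q, T not t  //  F q, F not t.
      branch 1.1 (add T q, T not t):
        T (u or s): β-rule — branch into T u  //  T s.
          branch 1.1.1 (add T u):
            × closes — contains both u and not u.
          branch 1.1.2 (add T s):
            F ((not t iff (q and r)) iff q): β-rule — branch into T (not t iff (q and r)), F q  //  F (not t iff (q and r)), T q.
              branch 1.1.2.1 (add T (not t iff (q and r)), F q):
                × closes — contains both q and not q.
              branch 1.1.2.2 (add F (not t iff (q and r)), T q):
                F (not t iff (q and r)): β-rule — branch into T not t, F (q and r)  //  F not t, T (q and r).
                  branch 1.1.2.2.1 (add T not t, F (q and r)):
                    F (q and r): β-rule — branch into F q  //  F r.
                      branch 1.1.2.2.1.1 (add F q):
                        × closes — contains both q and not q.
                      branch 1.1.2.2.1.2 (add F r):
                        ○ open, literals {q=1, r=0, s=1, t=0, u=0}.
                  branch 1.1.2.2.2 (add F not t, T (q and r)):
                    × closes — contains both t and not t.
      branch 1.2 (add F q, F not t):
        T (u or s): β-rule — branch into T u  //  T s.
          branch 1.2.1 (add T u):
            × closes — contains both u and not u.
          branch 1.2.2 (add T s):
            F ((not t iff (q and r)) iff q): β-rule — branch into T (not t iff (q and r)), F q  //  F (not t iff (q and r)), T q.
              branch 1.2.2.1 (add T (not t iff (q and r)), F q):
                T (not t iff (q and r)): β-rule — branch into T not t, T (q and r)  //  F not t, F (q and r).
                  branch 1.2.2.1.1 (add T not t, T (q and r)):
                    × closes — contains both t and not t.
                  branch 1.2.2.1.2 (add F not t, F (q and r)):
                    F (q and r): β-rule — branch into F q  //  F r.
                      branch 1.2.2.1.2.1 (add F q):
                        ○ open, literals {q=0, s=1, t=1, u=0}.
                      branch 1.2.2.1.2.2 (add F r):
                        ○ open, literals {q=0, r=0, s=1, t=1, u=0}.
              branch 1.2.2.2 (add F (not t iff (q and r)), T q):
                × closes — contains both q and not q.
  branch 2 (add T u):
    T (q iff not t): β-rule — branch into T q, T not t  //  F q, F not t.
      branch 2.1 (add T q, T not t):
        T (u or s): β-rule — branch into T u  //  T s.
          branch 2.1.1 (add T u):
            F ((not t iff (q and r)) iff q): β-rule — branch into T (not t iff (q and r)), F q  //  F (not t iff (q and r)), T q.
              branch 2.1.1.1 (add T (not t iff (q and r)), F q):
                × closes — contains both q and not q.
              branch 2.1.1.2 (add F (not t iff (q and r)), T q):
                F (not t iff (q and r)): β-rule — branch into T not t, F (q and r)  //  F not t, T (q and r).
                  branch 2.1.1.2.1 (add T not t, F (q and r)):
                    F (q and r): β-rule — branch into F q  //  F r.
                      branch 2.1.1.2.1.1 (add F q):
                        × closes — contains both q and not q.
                      branch 2.1.1.2.1.2 (add F r):
                        ○ open, literals {q=1, r=0, t=0, u=1}.
                  branch 2.1.1.2.2 (add F not t, T (q and r)):
                    × closes — contains both t and not t.
          branch 2.1.2 (add T s):
            F ((not t iff (q and r)) iff q): β-rule — branch into T (not t iff (q and r)), F q  //  F (not t iff (q and r)), T q.
              branch 2.1.2.1 (add T (not t iff (q and r)), F q):
                × closes — contains both q and not q.
              branch 2.1.2.2 (add F (not t iff (q and r)), T q):
                F (not t iff (q and r)): β-rule — branch into T not t, F (q and r)  //  F not t, T (q and r).
                  branch 2.1.2.2.1 (add T not t, F (q and r)):
                    F (q and r): β-rule — branch into F q  //  F r.
                      branch 2.1.2.2.1.1 (add F q):
                        × closes — contains both q and not q.
                      branch 2.1.2.2.1.2 (add F r):
                        ○ open, literals {q=1, r=0, s=1, t=0, u=1}.
                  branch 2.1.2.2.2 (add F not t, T (q and r)):
                    × closes — contains both t and not t.
      branch 2.2 (add F q, F not t):
        T (u or s): β-rule — branch into T u  //  T s.
          branch 2.2.1 (add T u):
            F ((not t iff (q and r)) iff q): β-rule — branch into T (not t iff (q and r)), F q  //  F (not t iff (q and r)), T q.
              branch 2.2.1.1 (add T (not t iff (q and r)), F q):
                T (not t iff (q and r)): β-rule — branch into T not t, T (q and r)  //  F not t, F (q and r).
                  branch 2.2.1.1.1 (add T not t, T (q and r)):
                    × closes — contains both t and not t.
                  branch 2.2.1.1.2 (add F not t, F (q and r)):
                    F (q and r): β-rule — branch into F q  //  F r.
                      branch 2.2.1.1.2.1 (add F q):
                        ○ open, literals {q=0, t=1, u=1}.
                      branch 2.2.1.1.2.2 (add F r):
                        ○ open, literals {q=0, r=0, t=1, u=1}.
              branch 2.2.1.2 (add F (not t iff (q and r)), T q):
                × closes — contains both q and not q.
          branch 2.2.2 (add T s):
            F ((not t iff (q and r)) iff q): β-rule — branch into T (not t iff (q and r)), F q  //  F (not t iff (q and r)), T q.
              branch 2.2.2.1 (add T (not t iff (q and r)), F q):
                T (not t iff (q and r)): β-rule — branch into T not t, T (q and r)  //  F not t, F (q and r).
                  branch 2.2.2.1.1 (add T not t, T (q and r)):
                    × closes — contains both t and not t.
                  branch 2.2.2.1.2 (add F not t, F (q and r)):
                    F (q and r): β-rule — branch into F q  //  F r.
                      branch 2.2.2.1.2.1 (add F q):
                        ○ open, literals {q=0, s=1, t=1, u=1}.
                      branch 2.2.2.1.2.2 (add F r):
                        ○ open, literals {q=0, r=0, s=1, t=1, u=1}.
              branch 2.2.2.2 (add F (not t iff (q and r)), T q):
                × closes — contains both q and not q.
17 branches closed, 9 open.
An open branch gives a countermodel: q=1, r=0, s=1, t=0, u=0 (unmentioned atoms arbitrary); the premises hold there but the conclusion fails.

No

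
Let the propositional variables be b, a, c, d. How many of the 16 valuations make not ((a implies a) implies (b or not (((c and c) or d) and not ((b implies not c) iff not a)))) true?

Initial set: {not ((a implies a) implies (b or not (((c and c) or d) and not ((b implies not c) iff not a))))}.
not ((a implies a) implies (b or not (((c and c) or d) and not ((b implies not c) iff not a)))): α-rule — add (a implies a), not (b or not (((c and c) or d) and not ((b implies not c) iff not a))).
not (b or not (((c and c) or d) and not ((b implies not c) iff not a))): α-rule — add not b, not not (((c and c) or d) and not ((b implies not c) iff not a)).
not not (((c and c) or d) and not ((b implies not c) iff not a)): α-rule — add ((c and c) or d), not ((b implies not c) iff not a).
(a implies a): β-rule — branch into not a  //  a.
  branch 1 (add not a):
    ((c and c) or d): β-rule — branch into (c and c)  //  d.
      branch 1.1 (add (c and c)):
        (c and c): α-rule — add c, c.
        not ((b implies not c) iff not a): β-rule — branch into (b implies not c), not not a  //  not (b implies not c), not a.
          branch 1.1.1 (add (b implies not c), not not a):
            × closes — contains both a and not a.
          branch 1.1.2 (add not (b implies not c), not a):
            not (b implies not c): α-rule — add b, not not c.
            × closes — contains both b and not b.
      branch 1.2 (add d):
        not ((b implies not c) iff not a): β-rule — branch into (b implies not c), not not a  //  not (b implies not c), not a.
          branch 1.2.1 (add (b implies not c), not not a):
            × closes — contains both a and not a.
          branch 1.2.2 (add not (b implies not c), not a):
            not (b implies not c): α-rule — add b, not not c.
            × closes — contains both b and not b.
  branch 2 (add a):
    ((c and c) or d): β-rule — branch into (c and c)  //  d.
      branch 2.1 (add (c and c)):
        (c and c): α-rule — add c, c.
        not ((b implies not c) iff not a): β-rule — branch into (b implies not c), not not a  //  not (b implies not c), not a.
          branch 2.1.1 (add (b implies not c), not not a):
            (b implies not c): β-rule — branch into not b  //  not c.
              branch 2.1.1.1 (add not b):
                ○ open, literals {a=true, b=false, c=true}.
              branch 2.1.1.2 (add not c):
                × closes — contains both c and not c.
          branch 2.1.2 (add not (b implies not c), not a):
            × closes — contains both a and not a.
      branch 2.2 (add d):
        not ((b implies not c) iff not a): β-rule — branch into (b implies not c), not not a  //  not (b implies not c), not a.
          branch 2.2.1 (add (b implies not c), not not a):
            (b implies not c): β-rule — branch into not b  //  not c.
              branch 2.2.1.1 (add not b):
                ○ open, literals {a=true, b=false, d=true}.
              branch 2.2.1.2 (add not c):
                ○ open, literals {a=true, b=false, c=false, d=true}.
          branch 2.2.2 (add not (b implies not c), not a):
            × closes — contains both a and not a.
7 branches closed, 3 open.
Each open branch fixes some atoms; the unmentioned ones are free. Counting distinct full assignments: branch {a=true, b=false, c=true} (d) contributes 2 new; branch {a=true, b=false, d=true} (c) contributes 1 new; branch {a=true, b=false, c=false, d=true} (none free) contributes 0 new. Total: 3.

3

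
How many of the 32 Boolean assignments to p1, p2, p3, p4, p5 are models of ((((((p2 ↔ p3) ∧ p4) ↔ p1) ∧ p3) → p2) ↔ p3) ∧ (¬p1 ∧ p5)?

Initial set: {T (((((((p2 ↔ p3) ∧ p4) ↔ p1) ∧ p3) → p2) ↔ p3) ∧ (¬p1 ∧ p5))}.
T (((((((p2 ↔ p3) ∧ p4) ↔ p1) ∧ p3) → p2) ↔ p3) ∧ (¬p1 ∧ p5)): α-rule — add T ((((((p2 ↔ p3) ∧ p4) ↔ p1) ∧ p3) → p2) ↔ p3), T (¬p1 ∧ p5).
T (¬p1 ∧ p5): α-rule — add T ¬p1, T p5.
T ((((((p2 ↔ p3) ∧ p4) ↔ p1) ∧ p3) → p2) ↔ p3): β-rule — branch into T (((((p2 ↔ p3) ∧ p4) ↔ p1) ∧ p3) → p2), T p3  //  F (((((p2 ↔ p3) ∧ p4) ↔ p1) ∧ p3) → p2), F p3.
  branch 1 (add T (((((p2 ↔ p3) ∧ p4) ↔ p1) ∧ p3) → p2), T p3):
    T (((((p2 ↔ p3) ∧ p4) ↔ p1) ∧ p3) → p2): β-rule — branch into F ((((p2 ↔ p3) ∧ p4) ↔ p1) ∧ p3)  //  T p2.
      branch 1.1 (add F ((((p2 ↔ p3) ∧ p4) ↔ p1) ∧ p3)):
        F ((((p2 ↔ p3) ∧ p4) ↔ p1) ∧ p3): β-rule — branch into F (((p2 ↔ p3) ∧ p4) ↔ p1)  //  F p3.
          branch 1.1.1 (add F (((p2 ↔ p3) ∧ p4) ↔ p1)):
            F (((p2 ↔ p3) ∧ p4) ↔ p1): β-rule — branch into T ((p2 ↔ p3) ∧ p4), F p1  //  F ((p2 ↔ p3) ∧ p4), T p1.
              branch 1.1.1.1 (add T ((p2 ↔ p3) ∧ p4), F p1):
                T ((p2 ↔ p3) ∧ p4): α-rule — add T (p2 ↔ p3), T p4.
                T (p2 ↔ p3): β-rule — branch into T p2, T p3  //  F p2, F p3.
                  branch 1.1.1.1.1 (add T p2, T p3):
                    ○ open, literals {p1=false, p2=true, p3=true, p4=true, p5=true}.
                  branch 1.1.1.1.2 (add F p2, F p3):
                    × closes — contains both p3 and ¬p3.
              branch 1.1.1.2 (add F ((p2 ↔ p3) ∧ p4), T p1):
                × closes — contains both p1 and ¬p1.
          branch 1.1.2 (add F p3):
            × closes — contains both p3 and ¬p3.
      branch 1.2 (add T p2):
        ○ open, literals {p1=false, p2=true, p3=true, p5=true}.
  branch 2 (add F (((((p2 ↔ p3) ∧ p4) ↔ p1) ∧ p3) → p2), F p3):
    F (((((p2 ↔ p3) ∧ p4) ↔ p1) ∧ p3) → p2): α-rule — add T ((((p2 ↔ p3) ∧ p4) ↔ p1) ∧ p3), F p2.
    T ((((p2 ↔ p3) ∧ p4) ↔ p1) ∧ p3): α-rule — add T (((p2 ↔ p3) ∧ p4) ↔ p1), T p3.
    × closes — contains both p3 and ¬p3.
4 branches closed, 2 open.
Each open branch fixes some atoms; the unmentioned ones are free. Counting distinct full assignments: branch {p1=false, p2=true, p3=true, p4=true, p5=true} (none free) contributes 1 new; branch {p1=false, p2=true, p3=true, p5=true} (p4) contributes 1 new. Total: 2.

2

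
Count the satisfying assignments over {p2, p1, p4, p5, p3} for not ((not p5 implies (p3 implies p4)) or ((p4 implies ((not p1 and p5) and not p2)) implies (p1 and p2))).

Initial set: {not ((not p5 implies (p3 implies p4)) or ((p4 implies ((not p1 and p5) and not p2)) implies (p1 and p2)))}.
not ((not p5 implies (p3 implies p4)) or ((p4 implies ((not p1 and p5) and not p2)) implies (p1 and p2))): α-rule — add not (not p5 implies (p3 implies p4)), not ((p4 implies ((not p1 and p5) and not p2)) implies (p1 and p2)).
not (not p5 implies (p3 implies p4)): α-rule — add not p5, not (p3 implies p4).
not ((p4 implies ((not p1 and p5) and not p2)) implies (p1 and p2)): α-rule — add (p4 implies ((not p1 and p5) and not p2)), not (p1 and p2).
not (p3 implies p4): α-rule — add p3, not p4.
(p4 implies ((not p1 and p5) and not p2)): β-rule — branch into not p4  //  ((not p1 and p5) and not p2).
  branch 1 (add not p4):
    not (p1 and p2): β-rule — branch into not p1  //  not p2.
      branch 1.1 (add not p1):
        ○ open, literals {p1=0, p3=1, p4=0, p5=0}.
      branch 1.2 (add not p2):
        ○ open, literals {p2=0, p3=1, p4=0, p5=0}.
  branch 2 (add ((not p1 and p5) and not p2)):
    ((not p1 and p5) and not p2): α-rule — add (not p1 and p5), not p2.
    (not p1 and p5): α-rule — add not p1, p5.
    × closes — contains both p5 and not p5.
1 branch closed, 2 open.
Each open branch fixes some atoms; the unmentioned ones are free. Counting distinct full assignments: branch {p1=0, p3=1, p4=0, p5=0} (p2) contributes 2 new; branch {p2=0, p3=1, p4=0, p5=0} (p1) contributes 1 new. Total: 3.

3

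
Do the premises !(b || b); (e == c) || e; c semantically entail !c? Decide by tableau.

Initial set: {!(b || b); ((e == c) || e); c; !!c}.
!(b || b): α-rule — add !b, !b.
((e == c) || e): β-rule — branch into (e == c)  //  e.
  branch 1 (add (e == c)):
    (e == c): β-rule — branch into e, c  //  !e, !c.
      branch 1.1 (add e, c):
        ○ open, literals {b=false, c=true, e=true}.
      branch 1.2 (add !e, !c):
        × closes — contains both c and !c.
  branch 2 (add e):
    ○ open, literals {b=false, c=true, e=true}.
1 branch closed, 2 open.
An open branch gives a countermodel: b=false, c=true, e=true (unmentioned atoms arbitrary); the premises hold there but the conclusion fails.

No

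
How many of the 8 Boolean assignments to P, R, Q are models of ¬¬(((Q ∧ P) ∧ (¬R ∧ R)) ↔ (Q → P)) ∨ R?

5

Initial set: {(¬¬(((Q ∧ P) ∧ (¬R ∧ R)) ↔ (Q → P)) ∨ R)}.
(¬¬(((Q ∧ P) ∧ (¬R ∧ R)) ↔ (Q → P)) ∨ R): β-rule — branch into ¬¬(((Q ∧ P) ∧ (¬R ∧ R)) ↔ (Q → P))  //  R.
  branch 1 (add ¬¬(((Q ∧ P) ∧ (¬R ∧ R)) ↔ (Q → P))):
    ¬¬(((Q ∧ P) ∧ (¬R ∧ R)) ↔ (Q → P)): drop double negation, giving (((Q ∧ P) ∧ (¬R ∧ R)) ↔ (Q → P)).
    (((Q ∧ P) ∧ (¬R ∧ R)) ↔ (Q → P)): β-rule — branch into ((Q ∧ P) ∧ (¬R ∧ R)), (Q → P)  //  ¬((Q ∧ P) ∧ (¬R ∧ R)), ¬(Q → P).
      branch 1.1 (add ((Q ∧ P) ∧ (¬R ∧ R)), (Q → P)):
        ((Q ∧ P) ∧ (¬R ∧ R)): α-rule — add (Q ∧ P), (¬R ∧ R).
        (Q ∧ P): α-rule — add Q, P.
        (¬R ∧ R): α-rule — add ¬R, R.
        × closes — contains both R and ¬R.
      branch 1.2 (add ¬((Q ∧ P) ∧ (¬R ∧ R)), ¬(Q → P)):
        ¬(Q → P): α-rule — add Q, ¬P.
        ¬((Q ∧ P) ∧ (¬R ∧ R)): β-rule — branch into ¬(Q ∧ P)  //  ¬(¬R ∧ R).
          branch 1.2.1 (add ¬(Q ∧ P)):
            ¬(Q ∧ P): β-rule — branch into ¬Q  //  ¬P.
              branch 1.2.1.1 (add ¬Q):
                × closes — contains both Q and ¬Q.
              branch 1.2.1.2 (add ¬P):
                ○ open, literals {P=0, Q=1}.
          branch 1.2.2 (add ¬(¬R ∧ R)):
            ¬(¬R ∧ R): β-rule — branch into ¬¬R  //  ¬R.
              branch 1.2.2.1 (add ¬¬R):
                ○ open, literals {P=0, Q=1, R=1}.
              branch 1.2.2.2 (add ¬R):
                ○ open, literals {P=0, Q=1, R=0}.
  branch 2 (add R):
    ○ open, literals {R=1}.
2 branches closed, 4 open.
Each open branch fixes some atoms; the unmentioned ones are free. Counting distinct full assignments: branch {P=0, Q=1} (R) contributes 2 new; branch {P=0, Q=1, R=1} (none free) contributes 0 new; branch {P=0, Q=1, R=0} (none free) contributes 0 new; branch {R=1} (P, Q) contributes 3 new. Total: 5.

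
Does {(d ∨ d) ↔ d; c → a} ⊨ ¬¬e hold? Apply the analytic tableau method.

No

Initial set: {((d ∨ d) ↔ d); (c → a); ¬¬¬e}.
¬¬¬e: drop double negation, giving ¬e.
((d ∨ d) ↔ d): β-rule — branch into (d ∨ d), d  //  ¬(d ∨ d), ¬d.
  branch 1 (add (d ∨ d), d):
    (c → a): β-rule — branch into ¬c  //  a.
      branch 1.1 (add ¬c):
        (d ∨ d): β-rule — branch into d  //  d.
          branch 1.1.1 (add d):
            ○ open, literals {c=0, d=1, e=0}.
          branch 1.1.2 (add d):
            ○ open, literals {c=0, d=1, e=0}.
      branch 1.2 (add a):
        (d ∨ d): β-rule — branch into d  //  d.
          branch 1.2.1 (add d):
            ○ open, literals {a=1, d=1, e=0}.
          branch 1.2.2 (add d):
            ○ open, literals {a=1, d=1, e=0}.
  branch 2 (add ¬(d ∨ d), ¬d):
    ¬(d ∨ d): α-rule — add ¬d, ¬d.
    (c → a): β-rule — branch into ¬c  //  a.
      branch 2.1 (add ¬c):
        ○ open, literals {c=0, d=0, e=0}.
      branch 2.2 (add a):
        ○ open, literals {a=1, d=0, e=0}.
0 branches closed, 6 open.
An open branch gives a countermodel: c=0, d=1, e=0 (unmentioned atoms arbitrary); the premises hold there but the conclusion fails.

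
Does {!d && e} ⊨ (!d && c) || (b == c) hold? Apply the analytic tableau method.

No

Initial set: {(!d && e); !((!d && c) || (b == c))}.
(!d && e): α-rule — add !d, e.
!((!d && c) || (b == c)): α-rule — add !(!d && c), !(b == c).
!(!d && c): β-rule — branch into !!d  //  !c.
  branch 1 (add !!d):
    × closes — contains both d and !d.
  branch 2 (add !c):
    !(b == c): β-rule — branch into b, !c  //  !b, c.
      branch 2.1 (add b, !c):
        ○ open, literals {b=true, c=false, d=false, e=true}.
      branch 2.2 (add !b, c):
        × closes — contains both c and !c.
2 branches closed, 1 open.
An open branch gives a countermodel: b=true, c=false, d=false, e=true (unmentioned atoms arbitrary); the premises hold there but the conclusion fails.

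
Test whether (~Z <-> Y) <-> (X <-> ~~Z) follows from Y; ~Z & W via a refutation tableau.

No

Initial set: {Y; (~Z & W); ~((~Z <-> Y) <-> (X <-> ~~Z))}.
(~Z & W): α-rule — add ~Z, W.
~((~Z <-> Y) <-> (X <-> ~~Z)): β-rule — branch into (~Z <-> Y), ~(X <-> ~~Z)  //  ~(~Z <-> Y), (X <-> ~~Z).
  branch 1 (add (~Z <-> Y), ~(X <-> ~~Z)):
    (~Z <-> Y): β-rule — branch into ~Z, Y  //  ~~Z, ~Y.
      branch 1.1 (add ~Z, Y):
        ~(X <-> ~~Z): β-rule — branch into X, ~~~Z  //  ~X, ~~Z.
          branch 1.1.1 (add X, ~~~Z):
            ~~~Z: drop double negation, giving ~Z.
            ○ open, literals {W=T, X=T, Y=T, Z=F}.
          branch 1.1.2 (add ~X, ~~Z):
            ~~Z: drop double negation, giving Z.
            × closes — contains both Z and ~Z.
      branch 1.2 (add ~~Z, ~Y):
        × closes — contains both Z and ~Z.
  branch 2 (add ~(~Z <-> Y), (X <-> ~~Z)):
    ~(~Z <-> Y): β-rule — branch into ~Z, ~Y  //  ~~Z, Y.
      branch 2.1 (add ~Z, ~Y):
        × closes — contains both Y and ~Y.
      branch 2.2 (add ~~Z, Y):
        × closes — contains both Z and ~Z.
4 branches closed, 1 open.
An open branch gives a countermodel: W=T, X=T, Y=T, Z=F (unmentioned atoms arbitrary); the premises hold there but the conclusion fails.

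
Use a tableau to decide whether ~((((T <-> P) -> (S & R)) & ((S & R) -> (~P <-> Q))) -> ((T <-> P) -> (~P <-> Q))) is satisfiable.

Unsatisfiable

Initial set: {~((((T <-> P) -> (S & R)) & ((S & R) -> (~P <-> Q))) -> ((T <-> P) -> (~P <-> Q)))}.
~((((T <-> P) -> (S & R)) & ((S & R) -> (~P <-> Q))) -> ((T <-> P) -> (~P <-> Q))): α-rule — add (((T <-> P) -> (S & R)) & ((S & R) -> (~P <-> Q))), ~((T <-> P) -> (~P <-> Q)).
(((T <-> P) -> (S & R)) & ((S & R) -> (~P <-> Q))): α-rule — add ((T <-> P) -> (S & R)), ((S & R) -> (~P <-> Q)).
~((T <-> P) -> (~P <-> Q)): α-rule — add (T <-> P), ~(~P <-> Q).
((T <-> P) -> (S & R)): β-rule — branch into ~(T <-> P)  //  (S & R).
  branch 1 (add ~(T <-> P)):
    ((S & R) -> (~P <-> Q)): β-rule — branch into ~(S & R)  //  (~P <-> Q).
      branch 1.1 (add ~(S & R)):
        (T <-> P): β-rule — branch into T, P  //  ~T, ~P.
          branch 1.1.1 (add T, P):
            ~(~P <-> Q): β-rule — branch into ~P, ~Q  //  ~~P, Q.
              branch 1.1.1.1 (add ~P, ~Q):
                × closes — contains both P and ~P.
              branch 1.1.1.2 (add ~~P, Q):
                ~(T <-> P): β-rule — branch into T, ~P  //  ~T, P.
                  branch 1.1.1.2.1 (add T, ~P):
                    × closes — contains both P and ~P.
                  branch 1.1.1.2.2 (add ~T, P):
                    × closes — contains both T and ~T.
          branch 1.1.2 (add ~T, ~P):
            ~(~P <-> Q): β-rule — branch into ~P, ~Q  //  ~~P, Q.
              branch 1.1.2.1 (add ~P, ~Q):
                ~(T <-> P): β-rule — branch into T, ~P  //  ~T, P.
                  branch 1.1.2.1.1 (add T, ~P):
                    × closes — contains both T and ~T.
                  branch 1.1.2.1.2 (add ~T, P):
                    × closes — contains both P and ~P.
              branch 1.1.2.2 (add ~~P, Q):
                × closes — contains both P and ~P.
      branch 1.2 (add (~P <-> Q)):
        (T <-> P): β-rule — branch into T, P  //  ~T, ~P.
          branch 1.2.1 (add T, P):
            ~(~P <-> Q): β-rule — branch into ~P, ~Q  //  ~~P, Q.
              branch 1.2.1.1 (add ~P, ~Q):
                × closes — contains both P and ~P.
              branch 1.2.1.2 (add ~~P, Q):
                ~(T <-> P): β-rule — branch into T, ~P  //  ~T, P.
                  branch 1.2.1.2.1 (add T, ~P):
                    × closes — contains both P and ~P.
                  branch 1.2.1.2.2 (add ~T, P):
                    × closes — contains both T and ~T.
          branch 1.2.2 (add ~T, ~P):
            ~(~P <-> Q): β-rule — branch into ~P, ~Q  //  ~~P, Q.
              branch 1.2.2.1 (add ~P, ~Q):
                ~(T <-> P): β-rule — branch into T, ~P  //  ~T, P.
                  branch 1.2.2.1.1 (add T, ~P):
                    × closes — contains both T and ~T.
                  branch 1.2.2.1.2 (add ~T, P):
                    × closes — contains both P and ~P.
              branch 1.2.2.2 (add ~~P, Q):
                × closes — contains both P and ~P.
  branch 2 (add (S & R)):
    (S & R): α-rule — add S, R.
    ((S & R) -> (~P <-> Q)): β-rule — branch into ~(S & R)  //  (~P <-> Q).
      branch 2.1 (add ~(S & R)):
        (T <-> P): β-rule — branch into T, P  //  ~T, ~P.
          branch 2.1.1 (add T, P):
            ~(~P <-> Q): β-rule — branch into ~P, ~Q  //  ~~P, Q.
              branch 2.1.1.1 (add ~P, ~Q):
                × closes — contains both P and ~P.
              branch 2.1.1.2 (add ~~P, Q):
                ~(S & R): β-rule — branch into ~S  //  ~R.
                  branch 2.1.1.2.1 (add ~S):
                    × closes — contains both S and ~S.
                  branch 2.1.1.2.2 (add ~R):
                    × closes — contains both R and ~R.
          branch 2.1.2 (add ~T, ~P):
            ~(~P <-> Q): β-rule — branch into ~P, ~Q  //  ~~P, Q.
              branch 2.1.2.1 (add ~P, ~Q):
                ~(S & R): β-rule — branch into ~S  //  ~R.
                  branch 2.1.2.1.1 (add ~S):
                    × closes — contains both S and ~S.
                  branch 2.1.2.1.2 (add ~R):
                    × closes — contains both R and ~R.
              branch 2.1.2.2 (add ~~P, Q):
                × closes — contains both P and ~P.
      branch 2.2 (add (~P <-> Q)):
        (T <-> P): β-rule — branch into T, P  //  ~T, ~P.
          branch 2.2.1 (add T, P):
            ~(~P <-> Q): β-rule — branch into ~P, ~Q  //  ~~P, Q.
              branch 2.2.1.1 (add ~P, ~Q):
                × closes — contains both P and ~P.
              branch 2.2.1.2 (add ~~P, Q):
                (~P <-> Q): β-rule — branch into ~P, Q  //  ~~P, ~Q.
                  branch 2.2.1.2.1 (add ~P, Q):
                    × closes — contains both P and ~P.
                  branch 2.2.1.2.2 (add ~~P, ~Q):
                    × closes — contains both Q and ~Q.
          branch 2.2.2 (add ~T, ~P):
            ~(~P <-> Q): β-rule — branch into ~P, ~Q  //  ~~P, Q.
              branch 2.2.2.1 (add ~P, ~Q):
                (~P <-> Q): β-rule — branch into ~P, Q  //  ~~P, ~Q.
                  branch 2.2.2.1.1 (add ~P, Q):
                    × closes — contains both Q and ~Q.
                  branch 2.2.2.1.2 (add ~~P, ~Q):
                    × closes — contains both P and ~P.
              branch 2.2.2.2 (add ~~P, Q):
                × closes — contains both P and ~P.
All 24 branches close.
Every branch closed; the formula is unsatisfiable.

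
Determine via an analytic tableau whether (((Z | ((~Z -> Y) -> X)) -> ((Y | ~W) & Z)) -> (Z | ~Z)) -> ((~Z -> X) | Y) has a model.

Initial set: {T ((((Z | ((~Z -> Y) -> X)) -> ((Y | ~W) & Z)) -> (Z | ~Z)) -> ((~Z -> X) | Y))}.
T ((((Z | ((~Z -> Y) -> X)) -> ((Y | ~W) & Z)) -> (Z | ~Z)) -> ((~Z -> X) | Y)): β-rule — branch into F (((Z | ((~Z -> Y) -> X)) -> ((Y | ~W) & Z)) -> (Z | ~Z))  //  T ((~Z -> X) | Y).
  branch 1 (add F (((Z | ((~Z -> Y) -> X)) -> ((Y | ~W) & Z)) -> (Z | ~Z))):
    F (((Z | ((~Z -> Y) -> X)) -> ((Y | ~W) & Z)) -> (Z | ~Z)): α-rule — add T ((Z | ((~Z -> Y) -> X)) -> ((Y | ~W) & Z)), F (Z | ~Z).
    F (Z | ~Z): α-rule — add F Z, F ~Z.
    × closes — contains both Z and ~Z.
  branch 2 (add T ((~Z -> X) | Y)):
    T ((~Z -> X) | Y): β-rule — branch into T (~Z -> X)  //  T Y.
      branch 2.1 (add T (~Z -> X)):
        T (~Z -> X): β-rule — branch into F ~Z  //  T X.
          branch 2.1.1 (add F ~Z):
            ○ open, literals {Z=true}.
          branch 2.1.2 (add T X):
            ○ open, literals {X=true}.
      branch 2.2 (add T Y):
        ○ open, literals {Y=true}.
1 branch closed, 3 open.
An open branch gives a satisfying assignment: Z=true.

Satisfiable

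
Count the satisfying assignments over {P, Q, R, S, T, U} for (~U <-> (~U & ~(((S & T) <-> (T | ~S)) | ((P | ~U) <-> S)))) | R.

56

Initial set: {((~U <-> (~U & ~(((S & T) <-> (T | ~S)) | ((P | ~U) <-> S)))) | R)}.
((~U <-> (~U & ~(((S & T) <-> (T | ~S)) | ((P | ~U) <-> S)))) | R): β-rule — branch into (~U <-> (~U & ~(((S & T) <-> (T | ~S)) | ((P | ~U) <-> S))))  //  R.
  branch 1 (add (~U <-> (~U & ~(((S & T) <-> (T | ~S)) | ((P | ~U) <-> S))))):
    (~U <-> (~U & ~(((S & T) <-> (T | ~S)) | ((P | ~U) <-> S)))): β-rule — branch into ~U, (~U & ~(((S & T) <-> (T | ~S)) | ((P | ~U) <-> S)))  //  ~~U, ~(~U & ~(((S & T) <-> (T | ~S)) | ((P | ~U) <-> S))).
      branch 1.1 (add ~U, (~U & ~(((S & T) <-> (T | ~S)) | ((P | ~U) <-> S)))):
        (~U & ~(((S & T) <-> (T | ~S)) | ((P | ~U) <-> S))): α-rule — add ~U, ~(((S & T) <-> (T | ~S)) | ((P | ~U) <-> S)).
        ~(((S & T) <-> (T | ~S)) | ((P | ~U) <-> S)): α-rule — add ~((S & T) <-> (T | ~S)), ~((P | ~U) <-> S).
        ~((S & T) <-> (T | ~S)): β-rule — branch into (S & T), ~(T | ~S)  //  ~(S & T), (T | ~S).
          branch 1.1.1 (add (S & T), ~(T | ~S)):
            (S & T): α-rule — add S, T.
            ~(T | ~S): α-rule — add ~T, ~~S.
            × closes — contains both T and ~T.
          branch 1.1.2 (add ~(S & T), (T | ~S)):
            ~((P | ~U) <-> S): β-rule — branch into (P | ~U), ~S  //  ~(P | ~U), S.
              branch 1.1.2.1 (add (P | ~U), ~S):
                ~(S & T): β-rule — branch into ~S  //  ~T.
                  branch 1.1.2.1.1 (add ~S):
                    (T | ~S): β-rule — branch into T  //  ~S.
                      branch 1.1.2.1.1.1 (add T):
                        (P | ~U): β-rule — branch into P  //  ~U.
                          branch 1.1.2.1.1.1.1 (add P):
                            ○ open, literals {P=true, S=false, T=true, U=false}.
                          branch 1.1.2.1.1.1.2 (add ~U):
                            ○ open, literals {S=false, T=true, U=false}.
                      branch 1.1.2.1.1.2 (add ~S):
                        (P | ~U): β-rule — branch into P  //  ~U.
                          branch 1.1.2.1.1.2.1 (add P):
                            ○ open, literals {P=true, S=false, U=false}.
                          branch 1.1.2.1.1.2.2 (add ~U):
                            ○ open, literals {S=false, U=false}.
                  branch 1.1.2.1.2 (add ~T):
                    (T | ~S): β-rule — branch into T  //  ~S.
                      branch 1.1.2.1.2.1 (add T):
                        × closes — contains both T and ~T.
                      branch 1.1.2.1.2.2 (add ~S):
                        (P | ~U): β-rule — branch into P  //  ~U.
                          branch 1.1.2.1.2.2.1 (add P):
                            ○ open, literals {P=true, S=false, T=false, U=false}.
                          branch 1.1.2.1.2.2.2 (add ~U):
                            ○ open, literals {S=false, T=false, U=false}.
              branch 1.1.2.2 (add ~(P | ~U), S):
                ~(P | ~U): α-rule — add ~P, ~~U.
                × closes — contains both U and ~U.
      branch 1.2 (add ~~U, ~(~U & ~(((S & T) <-> (T | ~S)) | ((P | ~U) <-> S)))):
        ~(~U & ~(((S & T) <-> (T | ~S)) | ((P | ~U) <-> S))): β-rule — branch into ~~U  //  ~~(((S & T) <-> (T | ~S)) | ((P | ~U) <-> S)).
          branch 1.2.1 (add ~~U):
            ○ open, literals {U=true}.
          branch 1.2.2 (add ~~(((S & T) <-> (T | ~S)) | ((P | ~U) <-> S))):
            ~~(((S & T) <-> (T | ~S)) | ((P | ~U) <-> S)): β-rule — branch into ((S & T) <-> (T | ~S))  //  ((P | ~U) <-> S).
              branch 1.2.2.1 (add ((S & T) <-> (T | ~S))):
                ((S & T) <-> (T | ~S)): β-rule — branch into (S & T), (T | ~S)  //  ~(S & T), ~(T | ~S).
                  branch 1.2.2.1.1 (add (S & T), (T | ~S)):
                    (S & T): α-rule — add S, T.
                    (T | ~S): β-rule — branch into T  //  ~S.
                      branch 1.2.2.1.1.1 (add T):
                        ○ open, literals {S=true, T=true, U=true}.
                      branch 1.2.2.1.1.2 (add ~S):
                        × closes — contains both S and ~S.
                  branch 1.2.2.1.2 (add ~(S & T), ~(T | ~S)):
                    ~(T | ~S): α-rule — add ~T, ~~S.
                    ~(S & T): β-rule — branch into ~S  //  ~T.
                      branch 1.2.2.1.2.1 (add ~S):
                        × closes — contains both S and ~S.
                      branch 1.2.2.1.2.2 (add ~T):
                        ○ open, literals {S=true, T=false, U=true}.
              branch 1.2.2.2 (add ((P | ~U) <-> S)):
                ((P | ~U) <-> S): β-rule — branch into (P | ~U), S  //  ~(P | ~U), ~S.
                  branch 1.2.2.2.1 (add (P | ~U), S):
                    (P | ~U): β-rule — branch into P  //  ~U.
                      branch 1.2.2.2.1.1 (add P):
                        ○ open, literals {P=true, S=true, U=true}.
                      branch 1.2.2.2.1.2 (add ~U):
                        × closes — contains both U and ~U.
                  branch 1.2.2.2.2 (add ~(P | ~U), ~S):
                    ~(P | ~U): α-rule — add ~P, ~~U.
                    ○ open, literals {P=false, S=false, U=true}.
  branch 2 (add R):
    ○ open, literals {R=true}.
6 branches closed, 12 open.
Each open branch fixes some atoms; the unmentioned ones are free. Counting distinct full assignments: branch {P=true, S=false, T=true, U=false} (Q, R) contributes 4 new; branch {S=false, T=true, U=false} (P, Q, R) contributes 4 new; branch {P=true, S=false, U=false} (Q, R, T) contributes 4 new; branch {S=false, U=false} (P, Q, R, T) contributes 4 new; branch {P=true, S=false, T=false, U=false} (Q, R) contributes 0 new; branch {S=false, T=false, U=false} (P, Q, R) contributes 0 new; branch {U=true} (P, Q, R, S, T) contributes 32 new; branch {S=true, T=true, U=true} (P, Q, R) contributes 0 new; branch {S=true, T=false, U=true} (P, Q, R) contributes 0 new; branch {P=true, S=true, U=true} (Q, R, T) contributes 0 new; branch {P=false, S=false, U=true} (Q, R, T) contributes 0 new; branch {R=true} (P, Q, S, T, U) contributes 8 new. Total: 56.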